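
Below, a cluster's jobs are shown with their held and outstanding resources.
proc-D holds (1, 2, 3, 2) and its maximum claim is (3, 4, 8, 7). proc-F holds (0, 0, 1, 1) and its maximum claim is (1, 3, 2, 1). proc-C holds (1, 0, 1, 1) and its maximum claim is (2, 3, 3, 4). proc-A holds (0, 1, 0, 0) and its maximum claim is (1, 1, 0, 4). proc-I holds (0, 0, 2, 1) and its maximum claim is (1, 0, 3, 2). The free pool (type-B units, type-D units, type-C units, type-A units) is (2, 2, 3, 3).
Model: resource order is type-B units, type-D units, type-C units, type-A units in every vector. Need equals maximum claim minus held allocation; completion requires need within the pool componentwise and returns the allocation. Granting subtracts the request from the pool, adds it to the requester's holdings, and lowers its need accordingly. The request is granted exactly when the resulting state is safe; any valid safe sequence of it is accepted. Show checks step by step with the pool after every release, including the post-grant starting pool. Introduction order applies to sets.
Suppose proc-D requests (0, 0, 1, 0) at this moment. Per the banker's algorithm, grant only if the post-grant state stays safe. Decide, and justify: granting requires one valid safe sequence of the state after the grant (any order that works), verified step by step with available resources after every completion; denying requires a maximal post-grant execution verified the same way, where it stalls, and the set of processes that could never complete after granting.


GRANT — the state after the grant stays safe, e.g. via proc-I, proc-A, proc-C, proc-D, proc-F.
Key observation: granting shrinks the pool to (2, 2, 2, 3), yet proc-I still fits and the chain goes through.
Check on the post-grant state, step by step:
  pool = (2, 2, 2, 3)
  proc-I needs (1, 0, 1, 1) <= (2, 2, 2, 3) -> finishes; pool += (0, 0, 2, 1) = (2, 2, 4, 4)
  proc-A needs (1, 0, 0, 4) <= (2, 2, 4, 4) -> finishes; pool += (0, 1, 0, 0) = (2, 3, 4, 4)
  proc-C needs (1, 3, 2, 3) <= (2, 3, 4, 4) -> finishes; pool += (1, 0, 1, 1) = (3, 3, 5, 5)
  proc-D needs (2, 2, 4, 5) <= (3, 3, 5, 5) -> finishes; pool += (1, 2, 4, 2) = (4, 5, 9, 7)
  proc-F needs (1, 3, 1, 0) <= (4, 5, 9, 7) -> finishes; pool += (0, 0, 1, 1) = (4, 5, 10, 8)


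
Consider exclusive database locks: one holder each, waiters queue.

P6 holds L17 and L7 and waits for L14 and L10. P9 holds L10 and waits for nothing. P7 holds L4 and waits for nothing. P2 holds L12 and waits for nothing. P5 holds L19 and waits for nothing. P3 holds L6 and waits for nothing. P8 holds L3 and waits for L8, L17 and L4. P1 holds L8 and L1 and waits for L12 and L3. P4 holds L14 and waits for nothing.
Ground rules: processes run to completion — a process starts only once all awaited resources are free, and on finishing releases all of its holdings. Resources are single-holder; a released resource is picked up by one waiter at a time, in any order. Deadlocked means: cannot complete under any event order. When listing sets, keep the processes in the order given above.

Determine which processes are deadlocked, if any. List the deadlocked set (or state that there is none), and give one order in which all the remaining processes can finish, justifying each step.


The deadlocked set is P8 and P1.
Key observation: the cycle P8 -> P1 -> P8 can never break — each member waits on the next; no other process is dragged down with it.
A valid finishing order for the others: P4, P5, P9, P7, P2, P3, P6.
Check, step by step:
  P4 waits on nothing -> runs at once and releases L14
  P5 waits on nothing -> runs at once and releases L19
  P9 waits on nothing -> runs at once and releases L10
  P7 waits on nothing -> runs at once and releases L4
  P2 waits on nothing -> runs at once and releases L12
  P3 waits on nothing -> runs at once and releases L6
  run P6 (all its waits — L14 and L10 — are resolved); releases L17 and L7


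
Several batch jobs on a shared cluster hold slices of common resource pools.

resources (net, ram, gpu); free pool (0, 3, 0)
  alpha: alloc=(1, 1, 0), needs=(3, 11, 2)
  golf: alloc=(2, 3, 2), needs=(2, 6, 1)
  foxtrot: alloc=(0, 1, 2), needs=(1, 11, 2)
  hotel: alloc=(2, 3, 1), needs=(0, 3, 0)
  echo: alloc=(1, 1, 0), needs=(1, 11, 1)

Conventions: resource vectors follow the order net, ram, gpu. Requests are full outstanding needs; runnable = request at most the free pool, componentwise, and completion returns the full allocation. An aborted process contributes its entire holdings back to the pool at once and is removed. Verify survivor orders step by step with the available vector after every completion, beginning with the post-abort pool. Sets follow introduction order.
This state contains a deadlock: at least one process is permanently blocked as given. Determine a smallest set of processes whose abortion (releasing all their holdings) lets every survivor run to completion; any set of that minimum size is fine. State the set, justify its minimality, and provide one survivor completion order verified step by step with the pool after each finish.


Abort alpha and foxtrot.
Key observation: echo had no path to completion before; after the abort of alpha and foxtrot ((1, 2, 2) returned), step 3 is where it fits.
Minimality, checking each single-abort alternative: alpha alone leaves foxtrot blocked (short on ram); golf alone leaves alpha blocked (short on ram); foxtrot alone leaves alpha blocked (short on ram); hotel alone leaves alpha blocked (short on ram); echo alone leaves alpha blocked (short on ram).
The survivors complete as hotel, golf, echo. Check, step by step (starting from the post-abort pool):
  pool = (1, 5, 2)
  hotel needs (0, 3, 0) <= (1, 5, 2) -> finishes; pool += (2, 3, 1) = (3, 8, 3)
  golf needs (2, 6, 1) <= (3, 8, 3) -> finishes; pool += (2, 3, 2) = (5, 11, 5)
  echo needs (1, 11, 1) <= (5, 11, 5) -> finishes; pool += (1, 1, 0) = (6, 12, 5)


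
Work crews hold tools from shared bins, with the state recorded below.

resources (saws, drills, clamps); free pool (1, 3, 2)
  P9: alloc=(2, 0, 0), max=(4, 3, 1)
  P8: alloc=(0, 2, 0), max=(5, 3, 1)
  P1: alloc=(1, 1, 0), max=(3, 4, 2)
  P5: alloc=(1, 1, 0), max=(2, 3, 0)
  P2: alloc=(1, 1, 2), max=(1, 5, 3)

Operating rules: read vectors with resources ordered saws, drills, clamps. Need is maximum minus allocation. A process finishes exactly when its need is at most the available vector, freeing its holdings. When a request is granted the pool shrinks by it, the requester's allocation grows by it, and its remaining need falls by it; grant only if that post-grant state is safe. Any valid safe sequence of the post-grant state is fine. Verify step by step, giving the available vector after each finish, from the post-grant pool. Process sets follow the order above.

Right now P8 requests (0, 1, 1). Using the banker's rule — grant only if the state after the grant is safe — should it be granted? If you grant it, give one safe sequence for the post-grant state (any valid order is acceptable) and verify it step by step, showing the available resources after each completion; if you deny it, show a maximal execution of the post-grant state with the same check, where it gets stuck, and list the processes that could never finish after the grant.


DENY — the pretend-granted state is unsafe.
Key observation: after P5, P9 the pool peaks at (4, 3, 1), and each blocked process is short somewhere: P8 on saws; P1 on clamps; P2 on drills.
Pretend the grant happened; the run P5, P9 goes as far as possible. Walking it through:
  pool = (1, 2, 1)
  P5 needs (1, 2, 0) <= (1, 2, 1) -> finishes; pool += (1, 1, 0) = (2, 3, 1)
  P9 needs (2, 3, 1) <= (2, 3, 1) -> finishes; pool += (2, 0, 0) = (4, 3, 1)
  P8 still needs (5, 0, 0) but only (4, 3, 1) is free — short on saws
  P1 still needs (2, 3, 2) but only (4, 3, 1) is free — short on clamps
  P2 still needs (0, 4, 1) but only (4, 3, 1) is free — short on drills
Processes that could never finish after the grant: P8, P1 and P2.


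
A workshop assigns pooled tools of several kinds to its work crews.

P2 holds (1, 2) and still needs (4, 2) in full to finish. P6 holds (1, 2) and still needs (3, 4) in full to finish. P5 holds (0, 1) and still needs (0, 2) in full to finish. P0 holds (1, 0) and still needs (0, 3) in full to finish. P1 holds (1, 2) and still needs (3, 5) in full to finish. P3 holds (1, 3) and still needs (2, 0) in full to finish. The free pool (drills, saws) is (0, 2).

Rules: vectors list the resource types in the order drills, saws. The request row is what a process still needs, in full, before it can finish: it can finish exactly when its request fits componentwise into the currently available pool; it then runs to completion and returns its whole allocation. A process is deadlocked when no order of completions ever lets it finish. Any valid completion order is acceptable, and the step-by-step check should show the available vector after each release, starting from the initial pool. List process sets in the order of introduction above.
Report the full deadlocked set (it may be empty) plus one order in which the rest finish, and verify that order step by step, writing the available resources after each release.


Deadlocked: P2, P6, P1 and P3.
Key observation: once P5, P0 finish, the pool peaks at (1, 3) — and every remaining process still needs more drills than that.
The rest can finish in the order P5, P0. Verifying each step:
  pool = (0, 2)
  run P5 (needs (0, 2), free (0, 2)); after release of (0, 1) the pool is (0, 3)
  run P0 (needs (0, 3), free (0, 3)); after release of (1, 0) the pool is (1, 3)
None of the blocked processes ever fits:
  P2 cannot run: need (4, 2) vs free (1, 3) (insufficient drills)
  P6 cannot run: need (3, 4) vs free (1, 3) (insufficient drills and saws)
  P1 cannot run: need (3, 5) vs free (1, 3) (insufficient drills and saws)
  P3 cannot run: need (2, 0) vs free (1, 3) (insufficient drills)


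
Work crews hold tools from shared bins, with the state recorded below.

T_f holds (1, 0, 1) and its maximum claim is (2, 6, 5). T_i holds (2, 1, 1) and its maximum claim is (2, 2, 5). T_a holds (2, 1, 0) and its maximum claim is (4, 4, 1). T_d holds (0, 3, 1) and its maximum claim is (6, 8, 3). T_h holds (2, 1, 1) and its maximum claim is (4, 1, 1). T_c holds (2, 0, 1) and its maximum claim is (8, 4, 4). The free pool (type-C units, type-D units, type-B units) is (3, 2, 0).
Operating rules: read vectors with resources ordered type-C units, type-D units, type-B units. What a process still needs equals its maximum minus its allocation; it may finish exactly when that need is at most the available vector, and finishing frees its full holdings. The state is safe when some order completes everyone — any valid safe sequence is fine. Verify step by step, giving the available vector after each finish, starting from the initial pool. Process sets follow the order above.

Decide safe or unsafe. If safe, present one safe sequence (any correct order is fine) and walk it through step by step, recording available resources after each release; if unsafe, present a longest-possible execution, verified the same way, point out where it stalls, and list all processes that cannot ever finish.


The state is UNSAFE.
Key observation: the wall is type-B units: completing T_h, T_a brings the pool only to (7, 4, 1), and all the rest need more.
A maximal execution: T_h, T_a — then nothing else fits. Verifying each step:
  pool = (3, 2, 0)
  run T_h (needs (2, 0, 0), free (3, 2, 0)); after release of (2, 1, 1) the pool is (5, 3, 1)
  run T_a (needs (2, 3, 1), free (5, 3, 1)); after release of (2, 1, 0) the pool is (7, 4, 1)
  blocked: T_f wants (1, 6, 4), pool (7, 4, 1) — not enough type-D units and type-B units
  blocked: T_i wants (0, 1, 4), pool (7, 4, 1) — not enough type-B units
  blocked: T_d wants (6, 5, 2), pool (7, 4, 1) — not enough type-D units and type-B units
  blocked: T_c wants (6, 4, 3), pool (7, 4, 1) — not enough type-B units
Processes that can never finish: T_f, T_i, T_d and T_c.


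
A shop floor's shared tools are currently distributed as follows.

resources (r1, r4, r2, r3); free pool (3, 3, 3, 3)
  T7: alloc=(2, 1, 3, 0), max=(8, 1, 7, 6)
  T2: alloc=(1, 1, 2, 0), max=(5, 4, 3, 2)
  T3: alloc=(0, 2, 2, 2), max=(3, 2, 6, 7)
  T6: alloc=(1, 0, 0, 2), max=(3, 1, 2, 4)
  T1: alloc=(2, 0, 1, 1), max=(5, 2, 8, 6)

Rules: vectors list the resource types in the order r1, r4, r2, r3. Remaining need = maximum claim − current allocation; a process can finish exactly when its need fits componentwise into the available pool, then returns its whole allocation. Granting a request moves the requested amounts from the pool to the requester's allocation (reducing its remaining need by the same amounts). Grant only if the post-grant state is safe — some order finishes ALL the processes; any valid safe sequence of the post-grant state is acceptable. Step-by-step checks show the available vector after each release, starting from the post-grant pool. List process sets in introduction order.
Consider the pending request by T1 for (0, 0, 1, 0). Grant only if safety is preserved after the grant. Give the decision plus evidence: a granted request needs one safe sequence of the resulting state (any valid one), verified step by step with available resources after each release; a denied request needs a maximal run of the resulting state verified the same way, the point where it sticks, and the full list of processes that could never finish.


GRANT: granting preserves safety; a valid post-grant sequence is T6, T2, T3, T1, T7.
Key observation: even at the reduced pool (3, 3, 2, 3), T6 fits immediately, so safety survives the grant.
Verifying the post-grant state step by step:
  pool = (3, 3, 2, 3)
  T6 needs (2, 1, 2, 2) <= (3, 3, 2, 3) -> finishes; pool += (1, 0, 0, 2) = (4, 3, 2, 5)
  T2 needs (4, 3, 1, 2) <= (4, 3, 2, 5) -> finishes; pool += (1, 1, 2, 0) = (5, 4, 4, 5)
  T3 needs (3, 0, 4, 5) <= (5, 4, 4, 5) -> finishes; pool += (0, 2, 2, 2) = (5, 6, 6, 7)
  T1 needs (3, 2, 6, 5) <= (5, 6, 6, 7) -> finishes; pool += (2, 0, 2, 1) = (7, 6, 8, 8)
  T7 needs (6, 0, 4, 6) <= (7, 6, 8, 8) -> finishes; pool += (2, 1, 3, 0) = (9, 7, 11, 8)


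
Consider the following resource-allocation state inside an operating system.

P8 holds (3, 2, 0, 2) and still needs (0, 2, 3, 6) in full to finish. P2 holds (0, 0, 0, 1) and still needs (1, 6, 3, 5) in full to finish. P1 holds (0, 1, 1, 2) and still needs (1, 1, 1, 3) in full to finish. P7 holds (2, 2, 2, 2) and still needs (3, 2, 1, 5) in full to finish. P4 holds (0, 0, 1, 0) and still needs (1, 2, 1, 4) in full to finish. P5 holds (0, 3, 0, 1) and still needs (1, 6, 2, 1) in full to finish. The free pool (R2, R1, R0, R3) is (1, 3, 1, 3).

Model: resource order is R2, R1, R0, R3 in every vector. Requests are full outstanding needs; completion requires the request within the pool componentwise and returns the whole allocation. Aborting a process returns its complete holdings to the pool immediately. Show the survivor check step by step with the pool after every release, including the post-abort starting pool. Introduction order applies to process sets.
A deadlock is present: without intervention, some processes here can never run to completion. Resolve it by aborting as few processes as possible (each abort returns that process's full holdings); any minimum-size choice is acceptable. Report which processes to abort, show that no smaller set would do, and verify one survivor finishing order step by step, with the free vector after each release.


Abort P8.
Key observation: before aborting P8, P7 was permanently blocked — no order could ever run it; afterwards it completes at step 2.
No smaller set exists: with zero aborts the deadlock remains.
The survivors complete as P1, P7, P5, P2, P4. Step-by-step check (starting from the post-abort pool):
  pool = (4, 5, 1, 5)
  P1 needs (1, 1, 1, 3) <= (4, 5, 1, 5) -> finishes; pool += (0, 1, 1, 2) = (4, 6, 2, 7)
  P7 needs (3, 2, 1, 5) <= (4, 6, 2, 7) -> finishes; pool += (2, 2, 2, 2) = (6, 8, 4, 9)
  P5 needs (1, 6, 2, 1) <= (6, 8, 4, 9) -> finishes; pool += (0, 3, 0, 1) = (6, 11, 4, 10)
  P2 needs (1, 6, 3, 5) <= (6, 11, 4, 10) -> finishes; pool += (0, 0, 0, 1) = (6, 11, 4, 11)
  P4 needs (1, 2, 1, 4) <= (6, 11, 4, 11) -> finishes; pool += (0, 0, 1, 0) = (6, 11, 5, 11)


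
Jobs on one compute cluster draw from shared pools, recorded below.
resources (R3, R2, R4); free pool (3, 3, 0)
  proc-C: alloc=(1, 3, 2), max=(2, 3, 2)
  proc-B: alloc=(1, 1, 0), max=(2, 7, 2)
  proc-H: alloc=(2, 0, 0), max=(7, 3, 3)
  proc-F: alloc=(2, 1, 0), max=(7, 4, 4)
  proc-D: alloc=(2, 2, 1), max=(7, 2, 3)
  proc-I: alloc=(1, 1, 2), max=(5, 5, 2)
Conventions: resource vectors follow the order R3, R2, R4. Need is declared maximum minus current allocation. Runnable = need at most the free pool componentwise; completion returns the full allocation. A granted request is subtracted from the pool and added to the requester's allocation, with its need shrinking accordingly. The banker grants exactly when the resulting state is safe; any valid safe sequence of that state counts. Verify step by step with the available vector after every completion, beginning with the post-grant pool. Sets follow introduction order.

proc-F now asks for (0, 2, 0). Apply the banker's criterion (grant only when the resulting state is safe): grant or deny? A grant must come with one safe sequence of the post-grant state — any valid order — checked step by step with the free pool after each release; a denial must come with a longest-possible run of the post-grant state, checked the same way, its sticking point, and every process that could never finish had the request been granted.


GRANT. The post-grant state is safe; one safe sequence: proc-C, proc-I, proc-H, proc-F, proc-B, proc-D.
Key observation: granting shrinks the pool to (3, 1, 0), yet proc-C still fits and the chain goes through.
Step-by-step check of the post-grant state:
  pool = (3, 1, 0)
  proc-C needs (1, 0, 0) <= (3, 1, 0) -> finishes; pool += (1, 3, 2) = (4, 4, 2)
  proc-I needs (4, 4, 0) <= (4, 4, 2) -> finishes; pool += (1, 1, 2) = (5, 5, 4)
  proc-H needs (5, 3, 3) <= (5, 5, 4) -> finishes; pool += (2, 0, 0) = (7, 5, 4)
  proc-F needs (5, 1, 4) <= (7, 5, 4) -> finishes; pool += (2, 3, 0) = (9, 8, 4)
  proc-B needs (1, 6, 2) <= (9, 8, 4) -> finishes; pool += (1, 1, 0) = (10, 9, 4)
  proc-D needs (5, 0, 2) <= (10, 9, 4) -> finishes; pool += (2, 2, 1) = (12, 11, 5)


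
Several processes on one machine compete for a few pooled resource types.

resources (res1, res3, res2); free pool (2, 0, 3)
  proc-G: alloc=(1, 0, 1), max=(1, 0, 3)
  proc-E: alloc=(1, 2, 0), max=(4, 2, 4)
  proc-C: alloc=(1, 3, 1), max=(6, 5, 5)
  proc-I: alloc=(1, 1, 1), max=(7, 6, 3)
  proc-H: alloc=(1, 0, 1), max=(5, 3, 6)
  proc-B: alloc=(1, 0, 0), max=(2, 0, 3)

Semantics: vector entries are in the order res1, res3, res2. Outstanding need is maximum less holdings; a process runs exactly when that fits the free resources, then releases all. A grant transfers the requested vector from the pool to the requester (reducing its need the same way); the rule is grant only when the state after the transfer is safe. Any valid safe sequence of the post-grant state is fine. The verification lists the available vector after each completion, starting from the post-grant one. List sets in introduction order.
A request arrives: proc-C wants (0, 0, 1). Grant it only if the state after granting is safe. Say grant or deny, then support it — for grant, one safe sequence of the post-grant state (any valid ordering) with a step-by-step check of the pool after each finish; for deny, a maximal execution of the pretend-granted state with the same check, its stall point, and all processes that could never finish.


DENY — the pretend-granted state is unsafe.
Key observation: after proc-G, proc-B the pool peaks at (4, 0, 3), and each blocked process is short somewhere: proc-E on res2; proc-C on res1, res3; proc-I on res1, res3; proc-H on res3, res2.
After a pretend grant, a maximal execution: proc-G, proc-B — then nothing else fits. Walking it through:
  pool = (2, 0, 2)
  run proc-G (needs (0, 0, 2), free (2, 0, 2)); after release of (1, 0, 1) the pool is (3, 0, 3)
  run proc-B (needs (1, 0, 3), free (3, 0, 3)); after release of (1, 0, 0) the pool is (4, 0, 3)
  blocked: proc-E wants (3, 0, 4), pool (4, 0, 3) — not enough res2
  blocked: proc-C wants (5, 2, 3), pool (4, 0, 3) — not enough res1 and res3
  blocked: proc-I wants (6, 5, 2), pool (4, 0, 3) — not enough res1 and res3
  blocked: proc-H wants (4, 3, 5), pool (4, 0, 3) — not enough res3 and res2
Had the request been granted, proc-E, proc-C, proc-I and proc-H could never finish.


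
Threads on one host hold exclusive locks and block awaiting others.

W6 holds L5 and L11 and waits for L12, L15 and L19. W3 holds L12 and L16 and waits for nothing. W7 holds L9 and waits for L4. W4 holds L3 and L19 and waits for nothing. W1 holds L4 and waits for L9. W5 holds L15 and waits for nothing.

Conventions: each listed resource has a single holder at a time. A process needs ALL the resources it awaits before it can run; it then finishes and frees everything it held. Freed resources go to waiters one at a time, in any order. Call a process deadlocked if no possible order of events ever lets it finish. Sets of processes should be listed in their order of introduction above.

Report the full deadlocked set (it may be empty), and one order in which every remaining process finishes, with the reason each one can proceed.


Deadlocked: W7 and W1.
Key observation: the waits loop around W7 -> W1 -> W7 with no way out; no other process is dragged down with it.
The rest can finish in the order W4, W5, W3, W6.
Step-by-step check:
  W4: no waits; runs immediately, freeing L3 and L19
  W5: no waits; runs immediately, freeing L15
  W3: no waits; runs immediately, freeing L12 and L16
  W6: everything it awaited (L12, L15 and L19) is free; runs, freeing L5 and L11


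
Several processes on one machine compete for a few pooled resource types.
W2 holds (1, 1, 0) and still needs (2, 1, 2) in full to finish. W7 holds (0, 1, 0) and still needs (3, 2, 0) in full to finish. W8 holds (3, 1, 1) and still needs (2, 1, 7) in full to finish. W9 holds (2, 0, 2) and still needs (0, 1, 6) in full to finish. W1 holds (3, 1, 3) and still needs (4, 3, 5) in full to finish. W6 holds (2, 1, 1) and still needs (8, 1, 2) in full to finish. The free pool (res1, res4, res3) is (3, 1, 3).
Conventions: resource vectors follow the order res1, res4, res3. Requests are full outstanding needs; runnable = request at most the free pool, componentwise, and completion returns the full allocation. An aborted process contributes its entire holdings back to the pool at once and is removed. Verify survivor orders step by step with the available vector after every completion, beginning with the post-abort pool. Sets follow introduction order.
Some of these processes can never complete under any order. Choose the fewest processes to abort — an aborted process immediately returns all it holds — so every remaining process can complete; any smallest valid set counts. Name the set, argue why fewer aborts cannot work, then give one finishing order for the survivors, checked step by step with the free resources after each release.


The answer: abort W9.
Key observation: before aborting W9, W1 was permanently blocked — no order could ever run it; afterwards it completes at step 3.
Why nothing smaller works: aborting no one leaves the state deadlocked as given.
One survivor order: W2, W7, W1, W8, W6. Check, step by step (post-abort pool first):
  pool = (5, 1, 5)
  W2: need (2, 1, 2) fits (5, 1, 5); releases (1, 1, 0), pool now (6, 2, 5)
  W7: need (3, 2, 0) fits (6, 2, 5); releases (0, 1, 0), pool now (6, 3, 5)
  W1: need (4, 3, 5) fits (6, 3, 5); releases (3, 1, 3), pool now (9, 4, 8)
  W8: need (2, 1, 7) fits (9, 4, 8); releases (3, 1, 1), pool now (12, 5, 9)
  W6: need (8, 1, 2) fits (12, 5, 9); releases (2, 1, 1), pool now (14, 6, 10)


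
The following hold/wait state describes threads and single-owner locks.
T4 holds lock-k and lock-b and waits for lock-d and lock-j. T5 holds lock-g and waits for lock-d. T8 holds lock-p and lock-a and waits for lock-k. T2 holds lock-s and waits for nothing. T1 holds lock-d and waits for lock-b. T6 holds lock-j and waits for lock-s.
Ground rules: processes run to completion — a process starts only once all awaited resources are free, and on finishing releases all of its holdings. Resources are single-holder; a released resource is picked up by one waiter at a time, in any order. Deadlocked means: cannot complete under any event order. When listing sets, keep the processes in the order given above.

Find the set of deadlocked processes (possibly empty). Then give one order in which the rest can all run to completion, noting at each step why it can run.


Deadlocked set: T4, T5, T8 and T1.
Key observation: T4 -> T1 -> T4 is a circular wait — nothing in it can go first; T5 and T8 wait into the deadlock from upstream.
The rest can finish in the order T2, T6.
Check, step by step:
  T2: no waits; runs immediately, freeing lock-s
  run T6 (all its waits — lock-s — are resolved); releases lock-j


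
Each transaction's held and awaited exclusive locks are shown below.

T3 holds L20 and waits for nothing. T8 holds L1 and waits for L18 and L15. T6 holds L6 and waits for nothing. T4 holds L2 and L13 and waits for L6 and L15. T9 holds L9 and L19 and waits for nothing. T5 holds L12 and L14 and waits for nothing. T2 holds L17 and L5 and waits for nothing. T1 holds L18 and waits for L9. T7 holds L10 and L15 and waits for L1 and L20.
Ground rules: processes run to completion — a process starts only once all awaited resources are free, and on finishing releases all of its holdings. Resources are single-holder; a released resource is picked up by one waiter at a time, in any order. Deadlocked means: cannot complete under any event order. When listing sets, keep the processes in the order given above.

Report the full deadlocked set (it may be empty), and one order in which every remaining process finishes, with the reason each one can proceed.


The deadlocked set is T8, T4 and T7.
Key observation: T8 -> T7 -> T8 is a circular wait — nothing in it can go first; T4 waits into the deadlock from upstream.
One completion order for the rest: T3, T9, T1, T2, T6, T5.
Verifying each step:
  T3: no waits; runs immediately, freeing L20
  T9: no waits; runs immediately, freeing L9 and L19
  T1: everything it awaited (L9) is free; runs, freeing L18
  T2: no waits; runs immediately, freeing L17 and L5
  T6: no waits; runs immediately, freeing L6
  T5: no waits; runs immediately, freeing L12 and L14


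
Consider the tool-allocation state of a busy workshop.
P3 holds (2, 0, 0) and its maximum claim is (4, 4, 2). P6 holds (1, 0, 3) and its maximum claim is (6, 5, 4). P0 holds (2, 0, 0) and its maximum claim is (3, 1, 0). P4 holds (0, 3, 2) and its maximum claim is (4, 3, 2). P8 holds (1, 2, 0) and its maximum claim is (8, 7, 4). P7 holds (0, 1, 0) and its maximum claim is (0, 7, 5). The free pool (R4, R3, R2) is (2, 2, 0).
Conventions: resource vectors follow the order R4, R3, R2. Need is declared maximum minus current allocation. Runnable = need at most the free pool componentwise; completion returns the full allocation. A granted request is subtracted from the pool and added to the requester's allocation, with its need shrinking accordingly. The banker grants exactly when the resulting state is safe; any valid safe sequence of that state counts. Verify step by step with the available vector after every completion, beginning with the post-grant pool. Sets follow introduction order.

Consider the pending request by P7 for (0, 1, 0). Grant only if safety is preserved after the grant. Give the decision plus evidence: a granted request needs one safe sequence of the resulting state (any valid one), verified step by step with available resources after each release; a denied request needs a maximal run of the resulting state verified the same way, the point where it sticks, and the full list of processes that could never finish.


DENY: after the grant no complete ordering would exist.
Key observation: the pool after P0, P4, P3 is (6, 4, 2); every surviving request exceeds it in R3, so progress ends there.
Pretend the grant happened; the run P0, P4, P3 goes as far as possible. Step-by-step check:
  pool = (2, 1, 0)
  run P0 (needs (1, 1, 0), free (2, 1, 0)); after release of (2, 0, 0) the pool is (4, 1, 0)
  run P4 (needs (4, 0, 0), free (4, 1, 0)); after release of (0, 3, 2) the pool is (4, 4, 2)
  run P3 (needs (2, 4, 2), free (4, 4, 2)); after release of (2, 0, 0) the pool is (6, 4, 2)
  P6 cannot run: need (5, 5, 1) vs free (6, 4, 2) (insufficient R3)
  P8 cannot run: need (7, 5, 4) vs free (6, 4, 2) (insufficient R4, R3 and R2)
  P7 cannot run: need (0, 5, 5) vs free (6, 4, 2) (insufficient R3 and R2)
Had the request been granted, P6, P8 and P7 could never finish.


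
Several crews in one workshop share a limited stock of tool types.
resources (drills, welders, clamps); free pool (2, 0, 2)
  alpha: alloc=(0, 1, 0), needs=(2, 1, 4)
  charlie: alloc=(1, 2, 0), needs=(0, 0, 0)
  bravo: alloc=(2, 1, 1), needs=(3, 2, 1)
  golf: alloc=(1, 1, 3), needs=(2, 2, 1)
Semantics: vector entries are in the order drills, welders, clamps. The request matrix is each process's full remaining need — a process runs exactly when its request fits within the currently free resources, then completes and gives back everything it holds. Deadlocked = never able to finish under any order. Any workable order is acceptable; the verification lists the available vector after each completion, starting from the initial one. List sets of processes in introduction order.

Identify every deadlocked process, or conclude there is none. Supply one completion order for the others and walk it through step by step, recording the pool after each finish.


No process is deadlocked.
Key observation: beginning at charlie, releases accumulate fast enough that every process eventually fits.
One completion order for the rest: charlie, golf, alpha, bravo. Walking it through:
  pool = (2, 0, 2)
  charlie: need (0, 0, 0) fits (2, 0, 2); releases (1, 2, 0), pool now (3, 2, 2)
  golf: need (2, 2, 1) fits (3, 2, 2); releases (1, 1, 3), pool now (4, 3, 5)
  alpha: need (2, 1, 4) fits (4, 3, 5); releases (0, 1, 0), pool now (4, 4, 5)
  bravo: need (3, 2, 1) fits (4, 4, 5); releases (2, 1, 1), pool now (6, 5, 6)


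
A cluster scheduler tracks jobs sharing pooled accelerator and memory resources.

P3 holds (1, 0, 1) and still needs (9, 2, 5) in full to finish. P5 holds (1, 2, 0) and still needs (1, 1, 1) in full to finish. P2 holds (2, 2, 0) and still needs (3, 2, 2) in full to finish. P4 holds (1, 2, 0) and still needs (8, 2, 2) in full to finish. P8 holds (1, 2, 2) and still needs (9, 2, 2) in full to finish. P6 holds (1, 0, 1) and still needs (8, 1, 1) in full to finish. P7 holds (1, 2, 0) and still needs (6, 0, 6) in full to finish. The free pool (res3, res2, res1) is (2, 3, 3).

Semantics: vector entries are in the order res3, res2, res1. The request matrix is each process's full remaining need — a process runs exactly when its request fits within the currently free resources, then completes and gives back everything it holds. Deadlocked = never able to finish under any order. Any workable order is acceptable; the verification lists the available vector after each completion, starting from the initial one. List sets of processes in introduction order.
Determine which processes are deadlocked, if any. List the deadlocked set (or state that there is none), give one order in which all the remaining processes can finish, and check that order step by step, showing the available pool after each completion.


Deadlocked: P3, P4, P8, P6 and P7.
Key observation: res3 is the bottleneck — with P5, P2 done the pool holds (5, 7, 3), short of every remaining need.
The rest can finish in the order P5, P2. Step-by-step check:
  pool = (2, 3, 3)
  P5 needs (1, 1, 1) <= (2, 3, 3) -> finishes; pool += (1, 2, 0) = (3, 5, 3)
  P2 needs (3, 2, 2) <= (3, 5, 3) -> finishes; pool += (2, 2, 0) = (5, 7, 3)
The stuck group stays short no matter what:
  blocked: P3 wants (9, 2, 5), pool (5, 7, 3) — not enough res3 and res1
  blocked: P4 wants (8, 2, 2), pool (5, 7, 3) — not enough res3
  blocked: P8 wants (9, 2, 2), pool (5, 7, 3) — not enough res3
  blocked: P6 wants (8, 1, 1), pool (5, 7, 3) — not enough res3
  blocked: P7 wants (6, 0, 6), pool (5, 7, 3) — not enough res3 and res1


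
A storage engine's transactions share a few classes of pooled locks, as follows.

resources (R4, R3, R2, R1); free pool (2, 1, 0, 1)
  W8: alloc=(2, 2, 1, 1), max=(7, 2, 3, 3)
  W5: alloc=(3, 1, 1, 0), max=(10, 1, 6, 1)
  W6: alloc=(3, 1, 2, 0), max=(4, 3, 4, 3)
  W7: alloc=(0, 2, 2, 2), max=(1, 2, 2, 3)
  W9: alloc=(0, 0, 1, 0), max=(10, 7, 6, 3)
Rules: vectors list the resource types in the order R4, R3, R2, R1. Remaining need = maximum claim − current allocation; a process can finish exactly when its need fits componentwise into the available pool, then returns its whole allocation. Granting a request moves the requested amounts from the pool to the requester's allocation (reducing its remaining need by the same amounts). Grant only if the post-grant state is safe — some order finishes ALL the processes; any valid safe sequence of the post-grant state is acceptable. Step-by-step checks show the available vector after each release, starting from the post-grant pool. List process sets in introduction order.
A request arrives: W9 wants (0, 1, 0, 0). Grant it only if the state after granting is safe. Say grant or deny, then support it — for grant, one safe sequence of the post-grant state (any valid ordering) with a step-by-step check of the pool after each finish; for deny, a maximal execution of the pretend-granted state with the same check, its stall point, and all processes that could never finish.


GRANT: granting preserves safety; a valid post-grant sequence is W7, W6, W8, W5, W9.
Key observation: granting shrinks the pool to (2, 0, 0, 1), yet W7 still fits and the chain goes through.
Check on the post-grant state, step by step:
  pool = (2, 0, 0, 1)
  W7 needs (1, 0, 0, 1) <= (2, 0, 0, 1) -> finishes; pool += (0, 2, 2, 2) = (2, 2, 2, 3)
  W6 needs (1, 2, 2, 3) <= (2, 2, 2, 3) -> finishes; pool += (3, 1, 2, 0) = (5, 3, 4, 3)
  W8 needs (5, 0, 2, 2) <= (5, 3, 4, 3) -> finishes; pool += (2, 2, 1, 1) = (7, 5, 5, 4)
  W5 needs (7, 0, 5, 1) <= (7, 5, 5, 4) -> finishes; pool += (3, 1, 1, 0) = (10, 6, 6, 4)
  W9 needs (10, 6, 5, 3) <= (10, 6, 6, 4) -> finishes; pool += (0, 1, 1, 0) = (10, 7, 7, 4)


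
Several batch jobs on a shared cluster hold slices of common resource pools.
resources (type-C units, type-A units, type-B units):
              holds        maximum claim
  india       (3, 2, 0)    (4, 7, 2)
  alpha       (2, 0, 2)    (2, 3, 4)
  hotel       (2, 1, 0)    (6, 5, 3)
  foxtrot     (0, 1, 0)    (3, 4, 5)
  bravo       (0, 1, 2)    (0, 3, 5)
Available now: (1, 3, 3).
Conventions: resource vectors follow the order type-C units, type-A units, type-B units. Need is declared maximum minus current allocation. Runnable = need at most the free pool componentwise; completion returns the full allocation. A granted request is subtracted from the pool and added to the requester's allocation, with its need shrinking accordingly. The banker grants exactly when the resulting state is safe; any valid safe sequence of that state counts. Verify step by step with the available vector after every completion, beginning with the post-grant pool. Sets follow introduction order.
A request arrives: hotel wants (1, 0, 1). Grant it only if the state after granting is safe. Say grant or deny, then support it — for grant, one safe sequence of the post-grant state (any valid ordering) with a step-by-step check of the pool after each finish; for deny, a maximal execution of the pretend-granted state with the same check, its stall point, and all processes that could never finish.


DENY: after the grant no complete ordering would exist.
Key observation: after alpha, bravo the pool peaks at (2, 4, 6), and each blocked process is short somewhere: india on type-A units; hotel on type-C units; foxtrot on type-C units.
Pretend the grant happened; the run alpha, bravo goes as far as possible. Check, step by step:
  pool = (0, 3, 2)
  alpha: need (0, 3, 2) fits (0, 3, 2); releases (2, 0, 2), pool now (2, 3, 4)
  bravo: need (0, 2, 3) fits (2, 3, 4); releases (0, 1, 2), pool now (2, 4, 6)
  blocked: india wants (1, 5, 2), pool (2, 4, 6) — not enough type-A units
  blocked: hotel wants (3, 4, 2), pool (2, 4, 6) — not enough type-C units
  blocked: foxtrot wants (3, 3, 5), pool (2, 4, 6) — not enough type-C units
Processes that could never finish after the grant: india, hotel and foxtrot.


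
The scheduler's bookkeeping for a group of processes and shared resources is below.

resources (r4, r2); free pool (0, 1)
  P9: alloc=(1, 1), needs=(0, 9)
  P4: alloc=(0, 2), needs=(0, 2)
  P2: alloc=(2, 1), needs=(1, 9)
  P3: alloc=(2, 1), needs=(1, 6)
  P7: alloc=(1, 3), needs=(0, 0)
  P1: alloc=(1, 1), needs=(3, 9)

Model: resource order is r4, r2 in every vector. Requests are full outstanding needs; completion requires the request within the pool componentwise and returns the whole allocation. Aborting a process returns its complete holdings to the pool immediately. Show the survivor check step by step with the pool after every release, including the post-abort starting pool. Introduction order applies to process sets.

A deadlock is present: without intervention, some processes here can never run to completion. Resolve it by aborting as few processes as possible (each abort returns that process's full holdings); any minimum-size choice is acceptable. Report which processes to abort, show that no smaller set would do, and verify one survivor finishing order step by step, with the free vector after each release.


The answer: abort P9 and P1.
Key observation: aborting P9 and P1 returns (2, 2), and P2 — hopeless before — runs at step 4 with the returned capacity in the pool.
Minimality, checking each single-abort alternative: P9 alone leaves P2 blocked (short on r2); P4 alone leaves P9 blocked (short on r2); P2 alone leaves P9 blocked (short on r2); P3 alone leaves P9 blocked (short on r2); P7 alone leaves P9 blocked (short on r2); P1 alone leaves P9 blocked (short on r2).
Survivors finish in the order: P7, P4, P3, P2. Verifying each step (pool after the aborts first):
  pool = (2, 3)
  P7: need (0, 0) fits (2, 3); releases (1, 3), pool now (3, 6)
  P4: need (0, 2) fits (3, 6); releases (0, 2), pool now (3, 8)
  P3: need (1, 6) fits (3, 8); releases (2, 1), pool now (5, 9)
  P2: need (1, 9) fits (5, 9); releases (2, 1), pool now (7, 10)


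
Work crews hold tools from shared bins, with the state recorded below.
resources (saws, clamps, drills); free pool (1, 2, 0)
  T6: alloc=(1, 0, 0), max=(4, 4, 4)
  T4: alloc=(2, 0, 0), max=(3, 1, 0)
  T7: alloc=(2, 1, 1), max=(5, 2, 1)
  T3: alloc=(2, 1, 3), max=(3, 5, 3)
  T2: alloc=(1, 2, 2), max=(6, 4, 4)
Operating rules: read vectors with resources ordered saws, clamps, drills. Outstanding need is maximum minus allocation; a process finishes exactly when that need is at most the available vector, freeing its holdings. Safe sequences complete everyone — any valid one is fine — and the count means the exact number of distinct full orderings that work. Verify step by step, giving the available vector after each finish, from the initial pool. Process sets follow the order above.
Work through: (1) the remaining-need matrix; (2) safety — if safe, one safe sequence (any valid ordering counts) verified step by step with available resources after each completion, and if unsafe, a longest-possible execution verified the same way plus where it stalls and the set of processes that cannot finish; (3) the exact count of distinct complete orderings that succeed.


(1) Outstanding need per process (order saws, clamps, drills):
  T6: (3, 4, 4)
  T4: (1, 1, 0)
  T7: (3, 1, 0)
  T3: (1, 4, 0)
  T2: (5, 2, 2)
(2) UNSAFE.
Key observation: after T4, T7 the pool peaks at (5, 3, 1), and each blocked process is short somewhere: T6 on clamps, drills; T3 on clamps; T2 on drills.
Going as far as possible: T4, T7; after that, nothing fits. Check, step by step:
  pool = (1, 2, 0)
  T4 needs (1, 1, 0) <= (1, 2, 0) -> finishes; pool += (2, 0, 0) = (3, 2, 0)
  T7 needs (3, 1, 0) <= (3, 2, 0) -> finishes; pool += (2, 1, 1) = (5, 3, 1)
  T6 cannot run: need (3, 4, 4) vs free (5, 3, 1) (insufficient clamps and drills)
  T3 cannot run: need (1, 4, 0) vs free (5, 3, 1) (insufficient clamps)
  T2 cannot run: need (5, 2, 2) vs free (5, 3, 1) (insufficient drills)
Processes that can never finish: T6, T3 and T2.
(3) Exactly 0 of the possible complete orderings are safe sequences.
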